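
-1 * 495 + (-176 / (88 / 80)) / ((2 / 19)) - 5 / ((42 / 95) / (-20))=-37565/21 = -1788.81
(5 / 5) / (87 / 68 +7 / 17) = 68/115 = 0.59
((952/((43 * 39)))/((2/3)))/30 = 238/8385 = 0.03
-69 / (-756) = 23/252 = 0.09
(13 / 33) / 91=1/231 = 0.00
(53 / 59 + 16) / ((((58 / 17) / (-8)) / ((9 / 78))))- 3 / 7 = -778587/155701 = -5.00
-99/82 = -1.21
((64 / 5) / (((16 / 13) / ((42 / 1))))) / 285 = 728/475 = 1.53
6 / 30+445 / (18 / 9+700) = 2927/3510 = 0.83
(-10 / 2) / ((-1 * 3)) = 5/3 = 1.67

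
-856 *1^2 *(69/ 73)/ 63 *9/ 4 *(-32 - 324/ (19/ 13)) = 71172120/9709 = 7330.53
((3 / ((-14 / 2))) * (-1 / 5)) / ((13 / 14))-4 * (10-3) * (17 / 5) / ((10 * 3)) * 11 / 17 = -1912/975 = -1.96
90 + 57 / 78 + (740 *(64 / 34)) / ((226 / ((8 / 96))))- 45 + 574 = 92936179/149838 = 620.24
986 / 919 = 1.07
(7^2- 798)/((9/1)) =-749/9 = -83.22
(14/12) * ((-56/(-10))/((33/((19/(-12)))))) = -931/2970 = -0.31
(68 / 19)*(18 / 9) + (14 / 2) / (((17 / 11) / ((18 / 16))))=31663/2584 = 12.25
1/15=0.07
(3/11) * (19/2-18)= -51/22 = -2.32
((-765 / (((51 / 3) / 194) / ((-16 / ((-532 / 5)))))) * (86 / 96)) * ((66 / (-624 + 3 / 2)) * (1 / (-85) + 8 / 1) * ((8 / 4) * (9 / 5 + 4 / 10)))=587460324/134045 = 4382.56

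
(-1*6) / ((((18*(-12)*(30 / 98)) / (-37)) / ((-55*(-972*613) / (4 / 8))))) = -220051062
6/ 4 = 3/2 = 1.50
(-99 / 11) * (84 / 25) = -756/25 = -30.24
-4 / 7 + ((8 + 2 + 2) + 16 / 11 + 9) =1685/77 = 21.88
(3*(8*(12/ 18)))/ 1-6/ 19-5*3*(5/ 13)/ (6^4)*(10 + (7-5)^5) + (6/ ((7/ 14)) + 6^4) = 23537075/17784 = 1323.50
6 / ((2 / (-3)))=-9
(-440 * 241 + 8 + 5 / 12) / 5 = -1272379/60 = -21206.32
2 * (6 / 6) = 2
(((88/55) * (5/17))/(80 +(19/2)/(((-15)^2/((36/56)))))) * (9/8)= 0.01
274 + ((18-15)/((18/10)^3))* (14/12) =400367/1458 = 274.60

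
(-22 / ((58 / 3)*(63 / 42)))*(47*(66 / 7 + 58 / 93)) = -358.41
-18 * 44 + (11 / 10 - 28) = -8189/10 = -818.90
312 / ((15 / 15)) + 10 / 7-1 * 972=-4610/7 = -658.57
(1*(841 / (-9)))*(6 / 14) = -841/21 = -40.05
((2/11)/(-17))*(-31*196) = 12152/187 = 64.98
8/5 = 1.60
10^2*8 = 800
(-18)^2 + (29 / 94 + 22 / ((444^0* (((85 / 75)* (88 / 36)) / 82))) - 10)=1542845/1598 = 965.48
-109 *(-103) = 11227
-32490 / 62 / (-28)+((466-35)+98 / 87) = 34045775/75516 = 450.84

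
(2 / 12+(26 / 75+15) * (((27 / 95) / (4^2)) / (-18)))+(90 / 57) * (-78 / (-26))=1114547/228000 = 4.89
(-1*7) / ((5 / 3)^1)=-21/5 = -4.20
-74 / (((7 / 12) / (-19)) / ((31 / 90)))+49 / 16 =1399897/1680 = 833.27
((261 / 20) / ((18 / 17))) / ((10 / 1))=493/400 = 1.23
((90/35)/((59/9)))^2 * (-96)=-2519424/170569 = -14.77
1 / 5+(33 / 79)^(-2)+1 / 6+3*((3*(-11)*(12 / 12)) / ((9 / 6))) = -652337/10890 = -59.90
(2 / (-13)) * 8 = -16/13 = -1.23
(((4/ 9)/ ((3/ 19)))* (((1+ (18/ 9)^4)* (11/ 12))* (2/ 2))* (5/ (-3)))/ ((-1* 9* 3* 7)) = 17765/45927 = 0.39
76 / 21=3.62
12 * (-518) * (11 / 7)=-9768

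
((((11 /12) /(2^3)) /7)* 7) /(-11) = -1/96 = -0.01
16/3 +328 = 1000/3 = 333.33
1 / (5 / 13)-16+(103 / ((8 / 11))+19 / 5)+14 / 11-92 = 41.30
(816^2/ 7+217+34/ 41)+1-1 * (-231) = 95572.11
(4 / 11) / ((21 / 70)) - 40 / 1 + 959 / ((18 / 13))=129457/198 = 653.82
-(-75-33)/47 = 108/47 = 2.30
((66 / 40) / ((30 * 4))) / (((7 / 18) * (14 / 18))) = 891/19600 = 0.05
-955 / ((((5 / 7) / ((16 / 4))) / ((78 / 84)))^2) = -129116/5 = -25823.20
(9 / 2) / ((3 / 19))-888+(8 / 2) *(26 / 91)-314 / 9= -112549/126 = -893.25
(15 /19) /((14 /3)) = 45/266 = 0.17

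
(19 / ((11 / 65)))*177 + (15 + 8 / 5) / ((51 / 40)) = 11155649/561 = 19885.29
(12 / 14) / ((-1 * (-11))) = 6/77 = 0.08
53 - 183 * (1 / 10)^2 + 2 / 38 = 97323/1900 = 51.22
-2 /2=-1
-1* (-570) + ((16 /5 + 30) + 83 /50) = 604.86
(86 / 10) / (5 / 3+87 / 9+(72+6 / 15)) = 0.10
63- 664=-601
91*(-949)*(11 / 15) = -63329.93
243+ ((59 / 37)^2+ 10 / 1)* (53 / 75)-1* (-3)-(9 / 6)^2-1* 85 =68838877/410700 = 167.61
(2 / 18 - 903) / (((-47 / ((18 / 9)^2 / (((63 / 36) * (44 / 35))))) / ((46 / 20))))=373796/4653 = 80.33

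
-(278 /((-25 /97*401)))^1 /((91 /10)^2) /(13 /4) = 0.01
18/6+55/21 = 118/21 = 5.62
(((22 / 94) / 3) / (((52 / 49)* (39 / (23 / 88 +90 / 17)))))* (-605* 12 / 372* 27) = -739138785/133950752 = -5.52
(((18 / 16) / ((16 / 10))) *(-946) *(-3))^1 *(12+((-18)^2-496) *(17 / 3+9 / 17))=-285963975/136 = -2102676.29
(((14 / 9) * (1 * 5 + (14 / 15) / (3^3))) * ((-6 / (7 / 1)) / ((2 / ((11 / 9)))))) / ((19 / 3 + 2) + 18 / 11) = -493438/1199205 = -0.41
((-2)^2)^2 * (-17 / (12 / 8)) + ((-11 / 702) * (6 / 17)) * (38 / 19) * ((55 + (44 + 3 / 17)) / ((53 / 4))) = -36123760/199121 = -181.42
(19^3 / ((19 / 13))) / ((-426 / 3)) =-4693/142 = -33.05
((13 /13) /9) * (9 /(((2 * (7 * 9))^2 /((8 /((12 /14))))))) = 1/1701 = 0.00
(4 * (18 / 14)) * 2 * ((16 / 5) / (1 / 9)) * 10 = 20736/7 = 2962.29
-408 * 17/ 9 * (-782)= 1807984/3 = 602661.33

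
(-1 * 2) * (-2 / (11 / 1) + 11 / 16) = -89/88 = -1.01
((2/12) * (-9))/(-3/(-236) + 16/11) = -1.02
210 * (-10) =-2100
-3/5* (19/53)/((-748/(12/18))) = 19/99110 = 0.00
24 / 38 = 12/19 = 0.63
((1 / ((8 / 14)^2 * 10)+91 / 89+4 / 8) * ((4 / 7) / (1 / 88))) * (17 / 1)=1563.30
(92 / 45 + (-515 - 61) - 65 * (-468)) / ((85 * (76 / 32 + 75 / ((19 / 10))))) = 8.39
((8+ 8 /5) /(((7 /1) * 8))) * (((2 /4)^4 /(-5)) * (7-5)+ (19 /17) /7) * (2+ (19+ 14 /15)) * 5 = 30127/11900 = 2.53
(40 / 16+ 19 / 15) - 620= -18487/30 = -616.23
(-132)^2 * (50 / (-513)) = -96800/57 = -1698.25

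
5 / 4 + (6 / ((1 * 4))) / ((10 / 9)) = 13/5 = 2.60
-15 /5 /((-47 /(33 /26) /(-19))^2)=-0.79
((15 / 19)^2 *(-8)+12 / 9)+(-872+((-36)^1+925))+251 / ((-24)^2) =2865971/207936 = 13.78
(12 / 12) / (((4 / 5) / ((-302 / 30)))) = -151/12 = -12.58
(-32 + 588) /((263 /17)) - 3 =8663/263 = 32.94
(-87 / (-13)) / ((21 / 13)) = 29/7 = 4.14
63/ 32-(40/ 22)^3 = -172147/42592 = -4.04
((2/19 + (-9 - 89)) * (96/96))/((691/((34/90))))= -2108/39387 = -0.05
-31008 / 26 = -15504/13 = -1192.62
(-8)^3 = -512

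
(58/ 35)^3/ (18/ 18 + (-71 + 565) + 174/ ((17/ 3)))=3316904/383173875 = 0.01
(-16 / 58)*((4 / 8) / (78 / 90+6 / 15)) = -60/551 = -0.11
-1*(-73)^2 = -5329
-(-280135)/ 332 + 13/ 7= 1965261/2324 = 845.64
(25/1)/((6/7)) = 175/6 = 29.17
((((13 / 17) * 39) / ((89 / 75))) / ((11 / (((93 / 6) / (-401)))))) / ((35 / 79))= -18624645/93433802 = -0.20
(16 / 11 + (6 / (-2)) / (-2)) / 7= 65/154 = 0.42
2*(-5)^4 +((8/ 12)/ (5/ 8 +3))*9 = 36298/29 = 1251.66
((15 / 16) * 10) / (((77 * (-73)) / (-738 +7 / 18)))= 30175/24528 = 1.23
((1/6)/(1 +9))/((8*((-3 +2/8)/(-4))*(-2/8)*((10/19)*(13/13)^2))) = -19/825 = -0.02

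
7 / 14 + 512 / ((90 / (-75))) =-426.17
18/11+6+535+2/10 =29856/55 = 542.84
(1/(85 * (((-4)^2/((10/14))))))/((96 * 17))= 1/3107328 = 0.00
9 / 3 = 3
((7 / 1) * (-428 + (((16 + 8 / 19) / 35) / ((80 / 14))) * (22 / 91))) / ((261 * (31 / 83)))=-118111822/3843225 = -30.73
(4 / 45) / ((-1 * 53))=-4/2385 = 0.00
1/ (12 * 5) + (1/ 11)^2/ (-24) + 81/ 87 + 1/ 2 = 1.45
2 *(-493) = -986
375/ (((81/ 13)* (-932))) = -0.06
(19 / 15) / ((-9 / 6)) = -0.84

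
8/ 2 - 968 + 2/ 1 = -962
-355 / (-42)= 355/42 = 8.45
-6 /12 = -1/2 = -0.50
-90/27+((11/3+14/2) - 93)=-257/3 = -85.67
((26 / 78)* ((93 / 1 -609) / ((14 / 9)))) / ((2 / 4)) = -1548/7 = -221.14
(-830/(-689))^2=688900/474721 = 1.45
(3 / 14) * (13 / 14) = 39/196 = 0.20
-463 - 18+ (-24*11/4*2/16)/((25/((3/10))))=-481.10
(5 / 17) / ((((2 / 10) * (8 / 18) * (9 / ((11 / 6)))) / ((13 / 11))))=325/408 = 0.80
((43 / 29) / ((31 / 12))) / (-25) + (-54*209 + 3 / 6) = -11285.52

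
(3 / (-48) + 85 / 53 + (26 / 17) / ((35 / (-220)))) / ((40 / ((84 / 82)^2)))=-0.21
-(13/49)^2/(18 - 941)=13/170471 = 0.00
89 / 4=22.25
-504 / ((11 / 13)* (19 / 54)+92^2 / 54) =-4368/1361 = -3.21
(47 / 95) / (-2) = -47/190 = -0.25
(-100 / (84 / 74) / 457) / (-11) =1850/105567 = 0.02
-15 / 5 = -3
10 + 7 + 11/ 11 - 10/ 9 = 152/9 = 16.89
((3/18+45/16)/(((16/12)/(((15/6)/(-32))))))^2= 0.03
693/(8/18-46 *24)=-6237/9932 = -0.63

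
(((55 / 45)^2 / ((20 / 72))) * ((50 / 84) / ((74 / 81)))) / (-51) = -605/8806 = -0.07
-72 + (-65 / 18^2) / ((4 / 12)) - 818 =-96185/108 = -890.60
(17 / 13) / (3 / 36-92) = -0.01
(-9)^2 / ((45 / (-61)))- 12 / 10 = -111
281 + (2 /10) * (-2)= 1403/5 = 280.60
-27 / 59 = -0.46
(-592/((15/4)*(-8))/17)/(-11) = -296/2805 = -0.11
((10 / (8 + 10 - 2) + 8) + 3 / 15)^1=353/40 = 8.82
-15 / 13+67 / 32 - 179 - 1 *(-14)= -68249/416 = -164.06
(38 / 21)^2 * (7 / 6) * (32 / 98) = 11552/9261 = 1.25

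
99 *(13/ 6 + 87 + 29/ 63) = 8873.07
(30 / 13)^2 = 900/169 = 5.33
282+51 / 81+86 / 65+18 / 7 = 286.52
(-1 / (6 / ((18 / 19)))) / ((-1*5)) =3/95 = 0.03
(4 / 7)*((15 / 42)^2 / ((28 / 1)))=25/9604 = 0.00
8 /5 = 1.60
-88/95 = -0.93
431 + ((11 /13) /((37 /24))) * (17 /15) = 1038051/2405 = 431.62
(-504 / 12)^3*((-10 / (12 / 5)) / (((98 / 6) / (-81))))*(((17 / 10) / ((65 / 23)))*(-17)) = 203517846/13 = 15655218.92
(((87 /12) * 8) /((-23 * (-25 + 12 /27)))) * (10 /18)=290/5083 = 0.06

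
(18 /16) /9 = 1/8 = 0.12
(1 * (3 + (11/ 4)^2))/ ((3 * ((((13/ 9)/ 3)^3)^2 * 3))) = 43046721/456976 = 94.20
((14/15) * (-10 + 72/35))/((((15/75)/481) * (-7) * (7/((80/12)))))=1069744/441 = 2425.72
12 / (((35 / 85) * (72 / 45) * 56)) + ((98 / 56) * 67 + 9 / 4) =93943/784 = 119.83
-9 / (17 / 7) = -63/17 = -3.71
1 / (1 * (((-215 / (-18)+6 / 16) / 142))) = 10224/887 = 11.53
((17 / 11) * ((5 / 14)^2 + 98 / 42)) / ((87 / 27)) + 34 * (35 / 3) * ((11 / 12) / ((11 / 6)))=37423171/187572 = 199.51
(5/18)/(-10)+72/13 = 2579/468 = 5.51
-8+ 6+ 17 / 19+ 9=150/19 = 7.89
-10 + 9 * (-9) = -91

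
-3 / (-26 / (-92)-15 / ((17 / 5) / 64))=2346/220579 = 0.01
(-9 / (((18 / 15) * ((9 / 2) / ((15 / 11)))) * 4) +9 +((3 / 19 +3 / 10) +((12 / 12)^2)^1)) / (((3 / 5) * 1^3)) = 41339/2508 = 16.48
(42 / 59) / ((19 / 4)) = 168/1121 = 0.15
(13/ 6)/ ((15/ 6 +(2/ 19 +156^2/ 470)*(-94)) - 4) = -1235/2780799 = 0.00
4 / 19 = 0.21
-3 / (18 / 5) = -5/6 = -0.83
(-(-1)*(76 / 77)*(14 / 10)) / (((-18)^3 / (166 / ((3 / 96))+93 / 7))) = -708263/561330 = -1.26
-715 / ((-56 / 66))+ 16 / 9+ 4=213811/252 = 848.46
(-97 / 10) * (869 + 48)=-88949/10 = -8894.90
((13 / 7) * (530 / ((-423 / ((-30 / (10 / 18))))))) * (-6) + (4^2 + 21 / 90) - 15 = -7429027/9870 = -752.69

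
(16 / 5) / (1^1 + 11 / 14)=224/125 = 1.79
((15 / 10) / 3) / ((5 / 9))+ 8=89/10 = 8.90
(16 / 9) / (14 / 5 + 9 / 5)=80/207 = 0.39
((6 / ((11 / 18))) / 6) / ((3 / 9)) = 54/11 = 4.91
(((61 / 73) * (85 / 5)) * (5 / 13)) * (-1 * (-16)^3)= 21237760/949 = 22379.09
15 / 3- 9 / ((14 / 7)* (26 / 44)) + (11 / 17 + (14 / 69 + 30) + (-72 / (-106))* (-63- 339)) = -197864431/808197 = -244.82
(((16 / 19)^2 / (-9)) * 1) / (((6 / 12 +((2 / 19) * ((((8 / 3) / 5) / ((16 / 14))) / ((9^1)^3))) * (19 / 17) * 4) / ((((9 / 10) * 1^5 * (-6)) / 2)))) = 28553472/67148527 = 0.43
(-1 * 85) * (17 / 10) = -289/2 = -144.50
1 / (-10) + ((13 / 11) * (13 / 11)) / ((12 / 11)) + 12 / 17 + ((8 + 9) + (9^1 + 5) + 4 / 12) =124241/3740 = 33.22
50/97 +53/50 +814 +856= 8107141/4850 = 1671.58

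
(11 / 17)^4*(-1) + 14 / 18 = 452878/751689 = 0.60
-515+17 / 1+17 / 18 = -8947/18 = -497.06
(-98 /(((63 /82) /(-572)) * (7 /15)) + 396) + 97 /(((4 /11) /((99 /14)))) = 26649667/168 = 158628.97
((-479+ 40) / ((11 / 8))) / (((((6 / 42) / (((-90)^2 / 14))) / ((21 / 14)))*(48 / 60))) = -26669250/11 = -2424477.27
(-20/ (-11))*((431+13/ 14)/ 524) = 30235/20174 = 1.50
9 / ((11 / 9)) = 7.36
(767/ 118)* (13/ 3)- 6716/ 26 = -17951/78 = -230.14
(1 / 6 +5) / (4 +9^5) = 31/354318 = 0.00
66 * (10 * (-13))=-8580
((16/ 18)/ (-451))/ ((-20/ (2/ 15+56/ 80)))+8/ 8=12178/12177 = 1.00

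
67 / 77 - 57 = -4322/77 = -56.13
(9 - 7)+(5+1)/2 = 5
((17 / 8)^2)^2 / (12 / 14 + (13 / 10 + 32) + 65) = 2923235/14215168 = 0.21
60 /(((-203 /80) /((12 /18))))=-3200/203 = -15.76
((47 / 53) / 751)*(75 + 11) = 4042/39803 = 0.10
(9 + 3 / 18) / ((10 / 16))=14.67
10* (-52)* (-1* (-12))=-6240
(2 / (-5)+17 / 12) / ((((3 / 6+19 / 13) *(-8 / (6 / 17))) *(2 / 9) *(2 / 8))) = -2379/5780 = -0.41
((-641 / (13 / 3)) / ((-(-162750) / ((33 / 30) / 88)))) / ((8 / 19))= -12179/451360000 = 0.00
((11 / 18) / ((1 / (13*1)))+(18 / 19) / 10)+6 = 14.04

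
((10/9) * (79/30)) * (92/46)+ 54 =1616/27 = 59.85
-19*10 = -190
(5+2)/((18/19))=7.39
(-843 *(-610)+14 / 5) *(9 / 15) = 7713492/25 = 308539.68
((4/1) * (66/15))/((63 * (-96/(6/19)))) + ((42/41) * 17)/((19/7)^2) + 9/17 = 458476057/158518710 = 2.89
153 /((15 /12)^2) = 2448/25 = 97.92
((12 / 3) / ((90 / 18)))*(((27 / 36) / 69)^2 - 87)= -736367/10580 = -69.60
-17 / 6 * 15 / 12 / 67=-85/1608 = -0.05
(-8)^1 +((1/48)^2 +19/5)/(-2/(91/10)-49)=-416768711/51598080 = -8.08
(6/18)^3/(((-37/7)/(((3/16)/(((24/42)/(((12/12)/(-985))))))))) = 49/20992320 = 0.00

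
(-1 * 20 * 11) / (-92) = 55/23 = 2.39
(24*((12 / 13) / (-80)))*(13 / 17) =-18/85 = -0.21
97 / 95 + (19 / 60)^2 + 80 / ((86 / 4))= 14242057/2941200 = 4.84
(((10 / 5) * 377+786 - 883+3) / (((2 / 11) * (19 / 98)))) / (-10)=-35574/19 = -1872.32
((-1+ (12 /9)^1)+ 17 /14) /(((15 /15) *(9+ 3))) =0.13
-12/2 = -6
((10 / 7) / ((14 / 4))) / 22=10/539 = 0.02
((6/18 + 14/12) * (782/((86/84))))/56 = 3519/172 = 20.46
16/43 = 0.37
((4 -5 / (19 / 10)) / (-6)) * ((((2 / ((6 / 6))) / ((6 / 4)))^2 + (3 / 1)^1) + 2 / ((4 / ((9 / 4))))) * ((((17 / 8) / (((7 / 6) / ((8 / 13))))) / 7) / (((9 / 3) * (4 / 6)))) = -7225/67032 = -0.11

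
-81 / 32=-2.53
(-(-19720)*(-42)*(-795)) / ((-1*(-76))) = 8663826.32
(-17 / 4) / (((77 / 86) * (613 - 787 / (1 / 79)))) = 731/9480240 = 0.00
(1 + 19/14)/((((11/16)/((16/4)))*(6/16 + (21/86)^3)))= 10176896/289079 = 35.20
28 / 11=2.55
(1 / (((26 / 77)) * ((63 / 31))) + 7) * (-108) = -11874/13 = -913.38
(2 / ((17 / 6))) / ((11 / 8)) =96/187 = 0.51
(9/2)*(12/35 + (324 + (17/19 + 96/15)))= 1984851/1330 = 1492.37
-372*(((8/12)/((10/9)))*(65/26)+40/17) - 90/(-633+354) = -755176/527 = -1432.97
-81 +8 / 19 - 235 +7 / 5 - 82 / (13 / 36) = -668451/1235 = -541.26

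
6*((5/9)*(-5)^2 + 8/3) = 298/3 = 99.33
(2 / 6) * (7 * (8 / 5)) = 56/15 = 3.73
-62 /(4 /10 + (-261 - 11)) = 155/679 = 0.23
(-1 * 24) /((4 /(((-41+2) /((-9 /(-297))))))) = 7722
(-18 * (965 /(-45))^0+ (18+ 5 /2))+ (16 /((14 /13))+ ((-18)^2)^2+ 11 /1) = 1470061/14 = 105004.36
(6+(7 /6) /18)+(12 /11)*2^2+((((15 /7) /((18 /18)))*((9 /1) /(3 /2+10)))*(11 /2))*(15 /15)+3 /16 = 19.84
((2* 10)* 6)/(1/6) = 720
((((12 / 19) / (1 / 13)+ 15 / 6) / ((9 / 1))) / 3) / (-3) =-0.13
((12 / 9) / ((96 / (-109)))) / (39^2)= -109/109512 = 0.00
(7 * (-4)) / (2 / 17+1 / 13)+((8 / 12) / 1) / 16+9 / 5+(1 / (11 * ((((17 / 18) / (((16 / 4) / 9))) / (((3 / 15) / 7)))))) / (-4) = -959573677/6754440 = -142.07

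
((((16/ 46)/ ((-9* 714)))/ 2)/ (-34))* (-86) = -86/1256283 = 0.00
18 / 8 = 9/4 = 2.25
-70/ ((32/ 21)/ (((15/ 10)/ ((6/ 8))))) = -735/8 = -91.88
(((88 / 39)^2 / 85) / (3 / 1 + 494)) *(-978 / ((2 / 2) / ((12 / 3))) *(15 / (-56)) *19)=23983168/9995167 = 2.40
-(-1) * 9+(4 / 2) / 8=9.25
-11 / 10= -1.10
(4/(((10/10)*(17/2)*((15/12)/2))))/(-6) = -32/255 = -0.13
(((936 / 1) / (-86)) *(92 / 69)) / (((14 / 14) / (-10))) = 6240/43 = 145.12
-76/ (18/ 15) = -190/3 = -63.33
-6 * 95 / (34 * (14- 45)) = 285/527 = 0.54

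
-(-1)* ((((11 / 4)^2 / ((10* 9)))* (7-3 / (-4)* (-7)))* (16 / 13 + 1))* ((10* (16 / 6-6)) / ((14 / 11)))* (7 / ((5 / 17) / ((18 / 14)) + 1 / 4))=-22966405/182832 = -125.61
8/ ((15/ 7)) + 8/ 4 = 5.73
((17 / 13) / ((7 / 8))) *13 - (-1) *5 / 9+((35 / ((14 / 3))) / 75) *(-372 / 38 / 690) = 19.98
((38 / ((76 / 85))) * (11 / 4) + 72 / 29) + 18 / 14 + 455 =934845/1624 = 575.64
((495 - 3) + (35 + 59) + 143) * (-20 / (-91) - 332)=-241867.78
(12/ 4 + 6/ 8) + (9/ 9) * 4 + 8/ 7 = 249/28 = 8.89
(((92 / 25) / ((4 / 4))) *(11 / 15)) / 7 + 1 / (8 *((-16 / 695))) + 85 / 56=-1184839/336000 = -3.53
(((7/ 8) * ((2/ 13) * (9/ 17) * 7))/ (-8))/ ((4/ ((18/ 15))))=-1323/70720 = -0.02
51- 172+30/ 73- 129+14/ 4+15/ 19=-245.30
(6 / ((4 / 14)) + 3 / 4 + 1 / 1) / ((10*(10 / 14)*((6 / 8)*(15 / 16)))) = 5096/1125 = 4.53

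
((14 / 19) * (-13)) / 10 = -91/95 = -0.96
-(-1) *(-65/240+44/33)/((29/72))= 153/58 = 2.64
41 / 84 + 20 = 1721/84 = 20.49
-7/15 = -0.47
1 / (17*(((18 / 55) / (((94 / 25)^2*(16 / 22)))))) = 35344/19125 = 1.85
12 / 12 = 1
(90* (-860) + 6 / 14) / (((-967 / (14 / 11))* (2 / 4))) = 2167188/10637 = 203.74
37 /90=0.41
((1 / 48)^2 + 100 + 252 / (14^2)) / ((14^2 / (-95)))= -155186585/3161088 = -49.09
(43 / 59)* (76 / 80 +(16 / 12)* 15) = 18017/1180 = 15.27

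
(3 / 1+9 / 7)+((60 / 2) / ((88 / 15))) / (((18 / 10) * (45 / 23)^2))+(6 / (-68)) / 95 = 202540103/40291020 = 5.03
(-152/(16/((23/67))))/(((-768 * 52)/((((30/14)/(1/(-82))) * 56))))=-89585/111488 = -0.80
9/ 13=0.69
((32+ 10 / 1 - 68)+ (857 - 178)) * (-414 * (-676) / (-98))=-91375596/49 = -1864808.08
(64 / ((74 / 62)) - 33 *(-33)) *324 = 13697748/37 = 370209.41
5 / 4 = 1.25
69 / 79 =0.87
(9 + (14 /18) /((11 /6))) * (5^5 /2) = 971875/66 = 14725.38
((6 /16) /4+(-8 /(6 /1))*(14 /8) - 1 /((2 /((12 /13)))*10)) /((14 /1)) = -14263/87360 = -0.16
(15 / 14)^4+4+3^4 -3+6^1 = 3431233/38416 = 89.32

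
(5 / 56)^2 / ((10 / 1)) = 5/6272 = 0.00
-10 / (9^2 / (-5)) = 50/81 = 0.62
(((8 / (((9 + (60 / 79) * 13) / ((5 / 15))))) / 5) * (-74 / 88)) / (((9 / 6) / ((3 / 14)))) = -5846/1722105 = 0.00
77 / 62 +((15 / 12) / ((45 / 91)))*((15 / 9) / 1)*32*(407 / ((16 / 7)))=20093612/837 = 24006.70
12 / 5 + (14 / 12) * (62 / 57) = 3137/855 = 3.67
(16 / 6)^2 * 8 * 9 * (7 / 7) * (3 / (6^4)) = 32/27 = 1.19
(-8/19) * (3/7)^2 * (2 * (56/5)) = -1152/665 = -1.73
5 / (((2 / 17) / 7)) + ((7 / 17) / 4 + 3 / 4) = 5072/17 = 298.35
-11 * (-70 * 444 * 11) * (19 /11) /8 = 811965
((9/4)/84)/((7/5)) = 15/784 = 0.02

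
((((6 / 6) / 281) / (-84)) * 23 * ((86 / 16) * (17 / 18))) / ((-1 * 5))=16813/16994880 = 0.00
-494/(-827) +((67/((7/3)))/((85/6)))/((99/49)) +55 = 43766091/773245 = 56.60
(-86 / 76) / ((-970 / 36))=387/9215 = 0.04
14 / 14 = 1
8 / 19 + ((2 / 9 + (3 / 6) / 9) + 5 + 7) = 4343/342 = 12.70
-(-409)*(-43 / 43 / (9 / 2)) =-818/9 = -90.89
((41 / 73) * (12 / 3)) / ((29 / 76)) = 5.89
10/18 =5/9 = 0.56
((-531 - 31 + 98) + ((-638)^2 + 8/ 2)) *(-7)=-2846088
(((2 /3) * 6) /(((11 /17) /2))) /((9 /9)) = 136/11 = 12.36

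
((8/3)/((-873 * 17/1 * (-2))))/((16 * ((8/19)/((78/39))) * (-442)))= -19/314866656 = 0.00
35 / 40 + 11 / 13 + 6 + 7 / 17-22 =-24517/1768 = -13.87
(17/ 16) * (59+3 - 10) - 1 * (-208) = 1053/4 = 263.25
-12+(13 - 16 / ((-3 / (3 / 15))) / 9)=151/135 = 1.12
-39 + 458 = 419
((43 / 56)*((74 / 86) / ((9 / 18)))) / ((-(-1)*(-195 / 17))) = -629/5460 = -0.12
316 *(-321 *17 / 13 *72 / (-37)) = 124157664/481 = 258124.04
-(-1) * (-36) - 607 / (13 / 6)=-4110/13 = -316.15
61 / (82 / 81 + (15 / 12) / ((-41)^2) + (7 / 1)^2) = 33223284/27239329 = 1.22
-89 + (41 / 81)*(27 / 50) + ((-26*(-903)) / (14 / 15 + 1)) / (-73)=-81000653/317550 = -255.08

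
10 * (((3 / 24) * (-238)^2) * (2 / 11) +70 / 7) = 12973.64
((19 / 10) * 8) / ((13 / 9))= 684/65 = 10.52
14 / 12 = 7/6 = 1.17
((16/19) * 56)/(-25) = -896/475 = -1.89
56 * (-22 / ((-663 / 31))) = 38192/663 = 57.60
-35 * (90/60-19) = 1225/2 = 612.50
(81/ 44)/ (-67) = -81/2948 = -0.03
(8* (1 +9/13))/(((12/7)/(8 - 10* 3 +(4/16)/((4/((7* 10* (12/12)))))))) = -3619/26 = -139.19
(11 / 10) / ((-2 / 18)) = -99/10 = -9.90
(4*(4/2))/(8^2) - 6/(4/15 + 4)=-41/32 = -1.28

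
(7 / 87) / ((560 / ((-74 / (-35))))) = 37/121800 = 0.00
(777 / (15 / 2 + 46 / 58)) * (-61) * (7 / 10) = -260043/65 = -4000.66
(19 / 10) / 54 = 19/540 = 0.04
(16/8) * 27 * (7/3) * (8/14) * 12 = 864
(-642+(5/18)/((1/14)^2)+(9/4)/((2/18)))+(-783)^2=22050781/36 = 612521.69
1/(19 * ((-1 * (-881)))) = 1/16739 = 0.00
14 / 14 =1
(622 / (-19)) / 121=-0.27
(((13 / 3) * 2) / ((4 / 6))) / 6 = 13/6 = 2.17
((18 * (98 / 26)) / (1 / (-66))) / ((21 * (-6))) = 462/13 = 35.54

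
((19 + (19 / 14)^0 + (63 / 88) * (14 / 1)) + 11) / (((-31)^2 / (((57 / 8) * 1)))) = 102885/338272 = 0.30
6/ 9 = 2/3 = 0.67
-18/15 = -6/5 = -1.20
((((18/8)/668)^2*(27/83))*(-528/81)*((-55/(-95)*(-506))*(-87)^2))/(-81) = -231709797/351847624 = -0.66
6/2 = 3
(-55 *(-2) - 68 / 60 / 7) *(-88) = -1014904/105 = -9665.75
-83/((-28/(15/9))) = 415/84 = 4.94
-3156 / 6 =-526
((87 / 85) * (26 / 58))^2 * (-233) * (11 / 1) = -3898323/7225 = -539.56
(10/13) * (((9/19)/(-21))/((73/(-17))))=510/126217 = 0.00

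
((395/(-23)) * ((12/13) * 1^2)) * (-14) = 66360/299 = 221.94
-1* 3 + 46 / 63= -143/63 = -2.27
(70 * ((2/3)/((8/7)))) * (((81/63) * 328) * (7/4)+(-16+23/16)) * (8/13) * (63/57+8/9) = 967033375/26676 = 36251.06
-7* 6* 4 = -168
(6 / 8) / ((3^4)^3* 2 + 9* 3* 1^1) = 1/1417212 = 0.00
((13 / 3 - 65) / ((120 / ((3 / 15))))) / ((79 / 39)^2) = -15379/624100 = -0.02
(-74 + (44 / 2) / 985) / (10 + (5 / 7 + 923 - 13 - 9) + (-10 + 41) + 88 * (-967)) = 510076/580236905 = 0.00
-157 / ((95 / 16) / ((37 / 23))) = -92944/2185 = -42.54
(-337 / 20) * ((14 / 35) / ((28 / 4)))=-337/350 = -0.96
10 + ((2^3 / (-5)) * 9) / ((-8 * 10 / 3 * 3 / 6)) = 277/25 = 11.08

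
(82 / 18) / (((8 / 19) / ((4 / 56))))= 779/1008 = 0.77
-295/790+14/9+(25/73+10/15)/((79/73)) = 3007/1422 = 2.11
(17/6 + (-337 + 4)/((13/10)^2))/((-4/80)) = 1969270/507 = 3884.16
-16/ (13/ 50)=-800/13 = -61.54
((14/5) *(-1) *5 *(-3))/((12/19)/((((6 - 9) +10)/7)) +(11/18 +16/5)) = 71820/7597 = 9.45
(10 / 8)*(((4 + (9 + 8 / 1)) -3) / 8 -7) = -95/16 = -5.94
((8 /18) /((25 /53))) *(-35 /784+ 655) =777563/1260 = 617.11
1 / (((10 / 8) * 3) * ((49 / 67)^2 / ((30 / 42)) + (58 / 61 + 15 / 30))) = 2190632/18069657 = 0.12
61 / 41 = 1.49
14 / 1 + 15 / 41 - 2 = 507/41 = 12.37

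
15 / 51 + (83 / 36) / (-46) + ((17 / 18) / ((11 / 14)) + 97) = 30485975/309672 = 98.45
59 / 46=1.28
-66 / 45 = -22/15 = -1.47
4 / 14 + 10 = 72/7 = 10.29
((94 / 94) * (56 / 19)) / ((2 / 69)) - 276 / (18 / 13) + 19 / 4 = -21181/228 = -92.90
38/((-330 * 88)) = -19/14520 = 0.00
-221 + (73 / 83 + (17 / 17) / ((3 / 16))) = -53482/249 = -214.79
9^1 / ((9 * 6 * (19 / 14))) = 7/57 = 0.12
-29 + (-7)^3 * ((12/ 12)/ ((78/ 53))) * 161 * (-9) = 8779703/26 = 337680.88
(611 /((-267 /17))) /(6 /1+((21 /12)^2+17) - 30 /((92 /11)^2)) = -87915568/57929121 = -1.52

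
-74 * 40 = -2960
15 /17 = 0.88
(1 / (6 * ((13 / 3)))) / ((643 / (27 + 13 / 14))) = 391/234052 = 0.00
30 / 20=3/2 = 1.50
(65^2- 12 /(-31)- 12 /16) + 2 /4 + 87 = 4312.14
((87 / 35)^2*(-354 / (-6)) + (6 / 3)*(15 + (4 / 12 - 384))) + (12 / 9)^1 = -371.45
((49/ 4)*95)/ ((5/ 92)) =21413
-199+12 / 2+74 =-119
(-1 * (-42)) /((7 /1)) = 6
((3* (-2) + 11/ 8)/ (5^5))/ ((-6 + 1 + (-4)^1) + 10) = -37/25000 = 0.00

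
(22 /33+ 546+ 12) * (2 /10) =1676/15 = 111.73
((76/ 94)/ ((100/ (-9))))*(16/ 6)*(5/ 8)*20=-114/47 = -2.43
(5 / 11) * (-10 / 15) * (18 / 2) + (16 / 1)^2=2786/11 = 253.27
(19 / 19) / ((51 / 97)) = 97/51 = 1.90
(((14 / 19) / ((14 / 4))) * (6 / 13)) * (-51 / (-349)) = 1224/86203 = 0.01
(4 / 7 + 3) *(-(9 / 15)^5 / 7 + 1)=21632/6125 = 3.53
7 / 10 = 0.70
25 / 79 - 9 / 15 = -112/395 = -0.28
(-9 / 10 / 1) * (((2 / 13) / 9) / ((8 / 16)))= -2/65 = -0.03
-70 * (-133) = 9310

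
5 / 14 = 0.36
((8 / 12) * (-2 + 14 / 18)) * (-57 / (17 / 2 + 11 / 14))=2926/585 = 5.00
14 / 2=7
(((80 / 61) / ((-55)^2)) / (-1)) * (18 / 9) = -32/36905 = 0.00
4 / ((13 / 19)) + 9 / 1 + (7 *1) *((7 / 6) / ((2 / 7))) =6775/156 = 43.43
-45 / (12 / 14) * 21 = -2205/2 = -1102.50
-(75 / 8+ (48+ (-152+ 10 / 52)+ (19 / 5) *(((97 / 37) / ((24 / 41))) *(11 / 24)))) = 120010211/1385280 = 86.63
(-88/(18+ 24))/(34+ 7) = -44/861 = -0.05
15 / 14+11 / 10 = 76/35 = 2.17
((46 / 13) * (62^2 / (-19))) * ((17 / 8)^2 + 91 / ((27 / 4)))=-687381197/53352 = -12883.89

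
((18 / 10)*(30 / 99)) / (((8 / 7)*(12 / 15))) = 0.60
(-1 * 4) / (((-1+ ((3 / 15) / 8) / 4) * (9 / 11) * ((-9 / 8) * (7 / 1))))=-56320/90153 = -0.62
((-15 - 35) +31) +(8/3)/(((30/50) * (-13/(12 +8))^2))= -12899/1521 = -8.48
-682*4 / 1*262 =-714736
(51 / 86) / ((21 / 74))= 629/301 = 2.09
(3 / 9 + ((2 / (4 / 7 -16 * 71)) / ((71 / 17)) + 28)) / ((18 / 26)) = 311775529/7618158 = 40.93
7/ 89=0.08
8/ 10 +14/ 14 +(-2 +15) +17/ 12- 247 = -13847/60 = -230.78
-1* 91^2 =-8281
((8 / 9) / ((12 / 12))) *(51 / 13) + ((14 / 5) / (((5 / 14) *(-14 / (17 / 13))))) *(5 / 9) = 3.08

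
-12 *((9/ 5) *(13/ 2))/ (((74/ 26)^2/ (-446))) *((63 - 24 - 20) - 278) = -370387836/185 = -2002096.41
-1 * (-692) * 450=311400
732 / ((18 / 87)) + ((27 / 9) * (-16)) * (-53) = 6082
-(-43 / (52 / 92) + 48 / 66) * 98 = 1055950/143 = 7384.27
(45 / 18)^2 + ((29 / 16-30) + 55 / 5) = -175/16 = -10.94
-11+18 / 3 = -5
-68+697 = 629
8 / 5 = 1.60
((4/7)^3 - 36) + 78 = 14470/343 = 42.19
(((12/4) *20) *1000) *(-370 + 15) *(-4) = 85200000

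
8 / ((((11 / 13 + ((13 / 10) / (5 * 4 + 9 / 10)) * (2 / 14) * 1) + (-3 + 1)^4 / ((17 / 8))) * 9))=1293292/12198987 = 0.11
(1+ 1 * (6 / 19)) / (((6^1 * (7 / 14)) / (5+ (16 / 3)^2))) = 7525/513 = 14.67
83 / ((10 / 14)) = 581/5 = 116.20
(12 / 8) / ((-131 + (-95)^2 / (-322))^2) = 51842/874052283 = 0.00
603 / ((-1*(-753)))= 201/251 = 0.80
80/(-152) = -10/19 = -0.53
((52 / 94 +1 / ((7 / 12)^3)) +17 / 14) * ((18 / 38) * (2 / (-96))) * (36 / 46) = -5924313/112718032 = -0.05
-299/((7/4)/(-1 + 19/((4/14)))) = -78338/7 = -11191.14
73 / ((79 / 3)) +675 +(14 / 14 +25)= 55598/79 = 703.77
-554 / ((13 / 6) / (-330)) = 1096920/13 = 84378.46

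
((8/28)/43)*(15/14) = 15/2107 = 0.01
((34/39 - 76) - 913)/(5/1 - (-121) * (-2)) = 38537/9243 = 4.17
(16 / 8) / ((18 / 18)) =2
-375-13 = -388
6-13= -7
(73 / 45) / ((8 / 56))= 511/45 = 11.36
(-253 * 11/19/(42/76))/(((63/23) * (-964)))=64009/637686 = 0.10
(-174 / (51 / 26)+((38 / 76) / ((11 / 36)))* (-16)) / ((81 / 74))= -1589816/15147 = -104.96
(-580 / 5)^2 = 13456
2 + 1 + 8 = 11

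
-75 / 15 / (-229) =5/229 = 0.02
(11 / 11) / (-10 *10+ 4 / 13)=-0.01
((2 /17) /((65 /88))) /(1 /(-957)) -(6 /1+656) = -899942/1105 = -814.43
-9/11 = -0.82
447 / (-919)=-447/919 = -0.49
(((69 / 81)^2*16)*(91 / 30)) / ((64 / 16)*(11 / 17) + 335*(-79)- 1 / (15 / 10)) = -284648/213884955 = 0.00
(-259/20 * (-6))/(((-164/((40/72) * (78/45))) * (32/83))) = -279461/236160 = -1.18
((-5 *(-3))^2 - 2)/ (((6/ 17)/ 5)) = 18955/6 = 3159.17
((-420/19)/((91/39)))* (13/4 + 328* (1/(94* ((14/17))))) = -443385/6251 = -70.93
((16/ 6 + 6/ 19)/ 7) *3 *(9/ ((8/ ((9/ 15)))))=459/532 = 0.86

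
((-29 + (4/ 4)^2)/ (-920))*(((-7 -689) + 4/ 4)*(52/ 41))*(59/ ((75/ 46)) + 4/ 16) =-977.49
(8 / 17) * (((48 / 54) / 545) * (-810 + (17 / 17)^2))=-51776/83385 = -0.62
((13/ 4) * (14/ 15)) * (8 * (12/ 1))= 1456/5 = 291.20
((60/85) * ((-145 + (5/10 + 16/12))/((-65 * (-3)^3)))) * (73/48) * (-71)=4452197/716040 = 6.22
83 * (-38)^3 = -4554376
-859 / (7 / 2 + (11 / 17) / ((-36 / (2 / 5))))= -657135/2672 = -245.93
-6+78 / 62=-147/31 = -4.74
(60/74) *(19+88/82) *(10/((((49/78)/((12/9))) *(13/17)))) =33578400/74333 = 451.73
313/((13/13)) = 313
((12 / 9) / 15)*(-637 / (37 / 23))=-58604/1665 = -35.20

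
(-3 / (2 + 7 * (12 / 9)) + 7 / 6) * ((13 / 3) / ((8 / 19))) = 5681/612 = 9.28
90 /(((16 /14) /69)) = 21735/4 = 5433.75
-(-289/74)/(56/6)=867/2072 = 0.42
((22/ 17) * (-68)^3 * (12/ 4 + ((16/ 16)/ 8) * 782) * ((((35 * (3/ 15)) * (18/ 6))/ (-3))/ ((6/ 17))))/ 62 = 39343304/3 = 13114434.67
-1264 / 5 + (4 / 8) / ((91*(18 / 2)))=-2070427/8190 = -252.80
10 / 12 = 5/6 = 0.83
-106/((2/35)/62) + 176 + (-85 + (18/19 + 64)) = -2182227/19 = -114854.05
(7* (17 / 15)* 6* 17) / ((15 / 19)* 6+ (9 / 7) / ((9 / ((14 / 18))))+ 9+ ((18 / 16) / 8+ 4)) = 44279424/984335 = 44.98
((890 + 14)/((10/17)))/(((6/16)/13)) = 799136/15 = 53275.73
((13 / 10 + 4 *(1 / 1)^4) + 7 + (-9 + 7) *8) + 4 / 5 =-29/10 = -2.90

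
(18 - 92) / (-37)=2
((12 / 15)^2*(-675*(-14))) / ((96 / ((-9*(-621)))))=352107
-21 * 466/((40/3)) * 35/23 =-102753/92 = -1116.88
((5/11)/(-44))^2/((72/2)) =25/8433216 = 0.00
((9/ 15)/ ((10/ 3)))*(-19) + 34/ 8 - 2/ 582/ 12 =36217/43650 = 0.83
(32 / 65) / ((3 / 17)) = 544/195 = 2.79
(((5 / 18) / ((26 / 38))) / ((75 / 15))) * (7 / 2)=133/468 = 0.28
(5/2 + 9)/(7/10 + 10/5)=115/27 = 4.26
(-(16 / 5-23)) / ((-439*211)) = -99/463145 = 0.00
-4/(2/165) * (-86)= 28380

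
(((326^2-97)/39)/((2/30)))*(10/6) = 68063.46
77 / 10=7.70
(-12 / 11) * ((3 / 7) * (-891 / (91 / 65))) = 14580/49 = 297.55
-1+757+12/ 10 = 3786/5 = 757.20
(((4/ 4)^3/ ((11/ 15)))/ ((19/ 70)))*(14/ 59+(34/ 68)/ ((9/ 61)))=673925/36993 = 18.22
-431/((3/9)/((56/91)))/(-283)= 10344/3679 = 2.81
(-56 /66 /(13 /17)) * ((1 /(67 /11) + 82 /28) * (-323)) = 10619594/9581 = 1108.40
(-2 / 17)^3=-8/4913 = 0.00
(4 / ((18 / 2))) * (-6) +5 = 7/3 = 2.33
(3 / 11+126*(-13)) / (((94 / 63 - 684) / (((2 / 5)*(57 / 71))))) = 12938373/16790719 = 0.77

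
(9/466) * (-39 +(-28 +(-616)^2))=7327.26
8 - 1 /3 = 23/3 = 7.67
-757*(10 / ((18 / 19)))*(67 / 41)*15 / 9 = -24091525/1107 = -21762.90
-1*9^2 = -81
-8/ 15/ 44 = -0.01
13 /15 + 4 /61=853/915 = 0.93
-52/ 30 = -26/15 = -1.73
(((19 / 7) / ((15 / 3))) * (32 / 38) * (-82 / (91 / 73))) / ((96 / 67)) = -200531/9555 = -20.99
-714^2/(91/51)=-3714228/13 = -285709.85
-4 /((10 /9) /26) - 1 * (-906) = 4062/5 = 812.40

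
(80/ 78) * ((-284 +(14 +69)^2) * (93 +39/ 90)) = 74055260/117 = 632950.94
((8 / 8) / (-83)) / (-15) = 1/1245 = 0.00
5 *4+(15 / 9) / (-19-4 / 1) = 1375/69 = 19.93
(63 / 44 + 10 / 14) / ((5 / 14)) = 661/110 = 6.01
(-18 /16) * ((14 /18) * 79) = -69.12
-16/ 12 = -4/3 = -1.33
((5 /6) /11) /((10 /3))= 1/44 = 0.02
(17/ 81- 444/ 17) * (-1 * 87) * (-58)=-60005350/459 = -130730.61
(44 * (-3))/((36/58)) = -638/3 = -212.67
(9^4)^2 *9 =387420489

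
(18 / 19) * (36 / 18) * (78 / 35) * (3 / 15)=2808/3325 = 0.84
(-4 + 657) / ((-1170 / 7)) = -4571/1170 = -3.91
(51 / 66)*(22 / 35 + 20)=6137/385 = 15.94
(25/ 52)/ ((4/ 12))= 75/52 = 1.44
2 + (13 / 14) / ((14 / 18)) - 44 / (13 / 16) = -64923/1274 = -50.96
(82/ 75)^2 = 6724/5625 = 1.20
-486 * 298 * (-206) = 29834568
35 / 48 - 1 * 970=-46525/48 = -969.27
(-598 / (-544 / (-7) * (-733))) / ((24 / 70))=0.03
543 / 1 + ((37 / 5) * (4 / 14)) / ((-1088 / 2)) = 5169323/9520 = 543.00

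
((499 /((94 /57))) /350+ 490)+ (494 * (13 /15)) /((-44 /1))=522367429/1085700 = 481.13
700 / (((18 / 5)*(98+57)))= 350/279 = 1.25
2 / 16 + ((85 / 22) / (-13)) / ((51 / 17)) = 89/3432 = 0.03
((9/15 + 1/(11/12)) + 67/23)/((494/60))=2688/4807 = 0.56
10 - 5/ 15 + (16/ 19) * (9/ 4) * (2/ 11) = 6277/627 = 10.01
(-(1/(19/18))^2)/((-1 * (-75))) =-108/9025 = -0.01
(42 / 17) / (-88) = -21/748 = -0.03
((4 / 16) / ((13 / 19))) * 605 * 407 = 4678465/52 = 89970.48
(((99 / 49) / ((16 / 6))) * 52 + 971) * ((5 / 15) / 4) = 84.20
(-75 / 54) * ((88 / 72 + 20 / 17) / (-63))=9175/173502 = 0.05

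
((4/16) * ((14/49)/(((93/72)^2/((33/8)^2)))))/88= 891/107632 = 0.01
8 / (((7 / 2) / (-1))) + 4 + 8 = 68/7 = 9.71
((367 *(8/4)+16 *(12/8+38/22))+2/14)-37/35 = 784.72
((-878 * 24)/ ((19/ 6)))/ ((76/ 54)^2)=-23042232/6859 = -3359.42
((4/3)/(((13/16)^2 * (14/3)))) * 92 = 47104/1183 = 39.82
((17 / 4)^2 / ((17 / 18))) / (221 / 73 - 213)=-11169/122624 = -0.09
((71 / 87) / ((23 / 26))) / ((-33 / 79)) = -145834/66033 = -2.21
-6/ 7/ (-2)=3/7 = 0.43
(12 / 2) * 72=432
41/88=0.47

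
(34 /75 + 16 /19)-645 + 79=-804704/1425 = -564.70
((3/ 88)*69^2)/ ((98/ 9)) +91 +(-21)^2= 4716515/8624 = 546.91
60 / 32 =15/8 = 1.88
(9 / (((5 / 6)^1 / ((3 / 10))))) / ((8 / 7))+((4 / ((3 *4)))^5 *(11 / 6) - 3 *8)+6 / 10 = -2997277/145800 = -20.56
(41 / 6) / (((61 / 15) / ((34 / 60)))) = 697/732 = 0.95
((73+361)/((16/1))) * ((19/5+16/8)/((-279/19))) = -3857/360 = -10.71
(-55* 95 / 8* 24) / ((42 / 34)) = -12689.29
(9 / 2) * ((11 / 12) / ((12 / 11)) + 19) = 2857/32 = 89.28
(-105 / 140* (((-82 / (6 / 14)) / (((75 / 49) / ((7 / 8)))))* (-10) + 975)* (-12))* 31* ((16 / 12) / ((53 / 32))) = 369402944/795 = 464657.79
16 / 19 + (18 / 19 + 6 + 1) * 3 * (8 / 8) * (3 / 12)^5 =16837/19456 = 0.87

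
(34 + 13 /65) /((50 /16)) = 1368/125 = 10.94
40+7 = 47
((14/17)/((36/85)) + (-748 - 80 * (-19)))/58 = 13931/1044 = 13.34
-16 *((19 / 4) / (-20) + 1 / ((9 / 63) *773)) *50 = 141270/773 = 182.76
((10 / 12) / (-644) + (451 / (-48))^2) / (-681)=-32747081/252612864 = -0.13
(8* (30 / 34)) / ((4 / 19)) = 570/17 = 33.53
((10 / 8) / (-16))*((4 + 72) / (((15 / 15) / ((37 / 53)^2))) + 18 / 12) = -1082575/359552 = -3.01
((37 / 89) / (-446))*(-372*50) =344100/19847 = 17.34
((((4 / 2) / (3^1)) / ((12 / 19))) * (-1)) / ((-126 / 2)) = 19/1134 = 0.02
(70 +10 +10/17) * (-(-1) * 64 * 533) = 46733440/17 = 2749025.88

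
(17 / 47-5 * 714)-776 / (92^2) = -177508393/49726 = -3569.73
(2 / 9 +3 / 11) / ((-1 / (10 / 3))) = -1.65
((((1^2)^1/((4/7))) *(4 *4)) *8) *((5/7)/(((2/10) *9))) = 800/9 = 88.89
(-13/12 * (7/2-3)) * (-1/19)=13/456 = 0.03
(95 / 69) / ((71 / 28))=2660/4899 = 0.54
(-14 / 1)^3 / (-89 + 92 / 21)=57624/1777 = 32.43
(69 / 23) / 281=0.01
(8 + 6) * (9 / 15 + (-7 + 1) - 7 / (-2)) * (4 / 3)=-35.47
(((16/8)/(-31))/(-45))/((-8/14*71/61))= -427/198090 = 0.00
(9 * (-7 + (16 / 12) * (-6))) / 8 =-135/8 = -16.88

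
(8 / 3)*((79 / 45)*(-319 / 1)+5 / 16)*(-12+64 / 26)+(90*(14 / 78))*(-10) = 24701942/1755 = 14075.18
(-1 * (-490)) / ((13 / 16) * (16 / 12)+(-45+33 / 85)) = -499800/44399 = -11.26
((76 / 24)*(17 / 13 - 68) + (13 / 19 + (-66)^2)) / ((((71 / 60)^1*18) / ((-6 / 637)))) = -1.83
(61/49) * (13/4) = 793/196 = 4.05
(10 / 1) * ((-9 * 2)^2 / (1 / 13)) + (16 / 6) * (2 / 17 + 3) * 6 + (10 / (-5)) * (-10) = 717228/17 = 42189.88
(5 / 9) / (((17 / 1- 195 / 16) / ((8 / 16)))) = 40/693 = 0.06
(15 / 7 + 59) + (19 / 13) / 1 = 5697/91 = 62.60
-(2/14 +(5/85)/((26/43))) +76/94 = 82651/145418 = 0.57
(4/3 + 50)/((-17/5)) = -770/51 = -15.10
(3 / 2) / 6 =1/4 = 0.25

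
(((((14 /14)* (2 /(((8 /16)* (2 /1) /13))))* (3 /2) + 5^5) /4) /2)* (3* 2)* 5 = 11865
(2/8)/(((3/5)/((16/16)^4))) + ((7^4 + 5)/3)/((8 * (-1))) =-599/6 = -99.83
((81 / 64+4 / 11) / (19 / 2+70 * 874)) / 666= 31/775393344 = 0.00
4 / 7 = 0.57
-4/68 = -1/17 = -0.06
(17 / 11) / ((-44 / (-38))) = 323/242 = 1.33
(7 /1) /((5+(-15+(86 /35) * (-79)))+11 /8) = -1960/56767 = -0.03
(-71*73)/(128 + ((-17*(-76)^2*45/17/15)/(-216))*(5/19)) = -46647/1342 = -34.76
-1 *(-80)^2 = -6400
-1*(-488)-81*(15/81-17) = 1850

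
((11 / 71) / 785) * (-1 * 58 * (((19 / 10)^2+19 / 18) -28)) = 6699319/25080750 = 0.27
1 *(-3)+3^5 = 240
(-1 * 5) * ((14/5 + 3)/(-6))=29/6 = 4.83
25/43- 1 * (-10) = 455/43 = 10.58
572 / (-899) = -572/899 = -0.64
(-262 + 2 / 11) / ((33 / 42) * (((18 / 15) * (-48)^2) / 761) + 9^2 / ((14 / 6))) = -8523200/1223013 = -6.97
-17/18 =-0.94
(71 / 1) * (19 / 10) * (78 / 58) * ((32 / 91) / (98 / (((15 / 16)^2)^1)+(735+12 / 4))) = 1456920/19400507 = 0.08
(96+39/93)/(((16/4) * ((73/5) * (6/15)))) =74725/18104 = 4.13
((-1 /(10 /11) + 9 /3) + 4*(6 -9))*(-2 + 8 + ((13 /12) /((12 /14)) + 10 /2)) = -89183/720 = -123.87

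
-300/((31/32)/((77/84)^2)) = -24200/93 = -260.22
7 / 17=0.41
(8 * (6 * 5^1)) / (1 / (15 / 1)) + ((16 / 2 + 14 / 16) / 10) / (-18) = 5183929/1440 = 3599.95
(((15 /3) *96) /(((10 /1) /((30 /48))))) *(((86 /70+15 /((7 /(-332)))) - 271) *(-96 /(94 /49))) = 69233472/47 = 1473052.60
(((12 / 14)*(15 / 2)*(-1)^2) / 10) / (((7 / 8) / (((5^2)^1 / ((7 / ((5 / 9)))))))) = 500/343 = 1.46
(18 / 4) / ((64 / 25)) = 225/128 = 1.76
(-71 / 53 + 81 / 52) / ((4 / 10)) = 3005/5512 = 0.55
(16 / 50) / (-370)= -4/4625 = 0.00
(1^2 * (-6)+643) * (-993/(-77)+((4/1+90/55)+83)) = 711438/11 = 64676.18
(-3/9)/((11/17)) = -17/33 = -0.52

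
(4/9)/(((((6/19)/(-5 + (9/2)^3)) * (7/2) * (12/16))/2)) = 52364/567 = 92.35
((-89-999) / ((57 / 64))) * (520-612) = 6406144/57 = 112388.49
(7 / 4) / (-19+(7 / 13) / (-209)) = -19019/206520 = -0.09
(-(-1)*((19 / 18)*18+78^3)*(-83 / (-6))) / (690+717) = 39389393/8442 = 4665.88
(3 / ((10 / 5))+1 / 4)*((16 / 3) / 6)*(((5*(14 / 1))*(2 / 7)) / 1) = 280/9 = 31.11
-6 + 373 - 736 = -369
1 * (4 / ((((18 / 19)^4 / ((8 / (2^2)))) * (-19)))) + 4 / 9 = -1027/13122 = -0.08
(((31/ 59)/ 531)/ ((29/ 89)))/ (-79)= -2759/71774739 = 0.00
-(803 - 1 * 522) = -281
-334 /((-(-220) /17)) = -2839/110 = -25.81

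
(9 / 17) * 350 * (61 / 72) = 10675/68 = 156.99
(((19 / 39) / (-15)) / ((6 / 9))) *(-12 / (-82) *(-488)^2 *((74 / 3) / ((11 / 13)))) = -334830464/6765 = -49494.53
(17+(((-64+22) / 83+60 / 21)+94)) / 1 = 113.35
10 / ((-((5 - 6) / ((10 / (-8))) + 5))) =-50/29 = -1.72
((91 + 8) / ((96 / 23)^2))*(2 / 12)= 5819/6144 = 0.95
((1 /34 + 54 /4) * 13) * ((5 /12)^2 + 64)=13815295/1224 = 11287.01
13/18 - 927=-16673/18 = -926.28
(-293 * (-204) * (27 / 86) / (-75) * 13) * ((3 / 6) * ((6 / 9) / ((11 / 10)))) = -2331108/2365 = -985.67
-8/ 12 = -2/3 = -0.67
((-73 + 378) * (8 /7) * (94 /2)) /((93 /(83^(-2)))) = 114680/4484739 = 0.03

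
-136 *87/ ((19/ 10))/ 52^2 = -7395/3211 = -2.30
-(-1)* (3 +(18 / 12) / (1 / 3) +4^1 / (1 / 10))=95/2 = 47.50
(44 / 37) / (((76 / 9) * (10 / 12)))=594/3515 = 0.17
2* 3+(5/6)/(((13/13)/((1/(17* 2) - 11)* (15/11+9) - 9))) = -17998/187 = -96.25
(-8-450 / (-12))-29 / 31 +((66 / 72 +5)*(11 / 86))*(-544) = -3064237/7998 = -383.13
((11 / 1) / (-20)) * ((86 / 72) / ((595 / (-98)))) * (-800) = -13244/153 = -86.56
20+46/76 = 783/38 = 20.61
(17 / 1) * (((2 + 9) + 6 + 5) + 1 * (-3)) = 323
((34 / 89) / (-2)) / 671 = -17/59719 = 0.00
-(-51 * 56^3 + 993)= 8955423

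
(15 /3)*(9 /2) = 45/2 = 22.50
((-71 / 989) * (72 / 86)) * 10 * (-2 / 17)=51120/722959 = 0.07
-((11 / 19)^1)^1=-11/19 = -0.58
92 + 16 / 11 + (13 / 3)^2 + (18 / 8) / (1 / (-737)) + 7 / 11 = -611971/396 = -1545.38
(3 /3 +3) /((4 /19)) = 19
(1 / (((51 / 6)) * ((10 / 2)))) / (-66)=-1/2805 = 0.00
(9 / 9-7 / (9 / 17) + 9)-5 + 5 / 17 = -1213/153 = -7.93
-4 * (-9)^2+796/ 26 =-293.38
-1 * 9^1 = -9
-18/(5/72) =-1296/5 = -259.20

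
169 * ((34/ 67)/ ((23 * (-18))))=-2873/13869 = -0.21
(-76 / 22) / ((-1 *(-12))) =-19/66 = -0.29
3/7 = 0.43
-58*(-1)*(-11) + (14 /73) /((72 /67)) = -1676195/2628 = -637.82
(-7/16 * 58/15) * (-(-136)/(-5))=3451/75 = 46.01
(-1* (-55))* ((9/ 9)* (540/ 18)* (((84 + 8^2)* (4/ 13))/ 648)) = 40700/351 = 115.95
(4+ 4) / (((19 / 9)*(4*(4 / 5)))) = 45/38 = 1.18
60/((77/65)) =3900/77 = 50.65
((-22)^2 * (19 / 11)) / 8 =209/2 = 104.50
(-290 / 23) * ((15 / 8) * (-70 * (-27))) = -2055375/46 = -44682.07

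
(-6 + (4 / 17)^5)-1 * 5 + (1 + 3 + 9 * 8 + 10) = 106490299/1419857 = 75.00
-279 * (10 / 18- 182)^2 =-82667359/9 = -9185262.11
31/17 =1.82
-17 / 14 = -1.21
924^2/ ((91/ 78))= 731808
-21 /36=-7/12 = -0.58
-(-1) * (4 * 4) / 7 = 16/7 = 2.29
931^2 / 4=866761/4 = 216690.25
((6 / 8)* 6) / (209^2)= 9/87362 = 0.00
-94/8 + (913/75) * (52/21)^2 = 8320483/132300 = 62.89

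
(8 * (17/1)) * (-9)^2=11016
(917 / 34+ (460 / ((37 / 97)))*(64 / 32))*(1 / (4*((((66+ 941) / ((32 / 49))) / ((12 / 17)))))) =147268272/527624699 = 0.28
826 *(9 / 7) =1062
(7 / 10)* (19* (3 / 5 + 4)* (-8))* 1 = -12236/25 = -489.44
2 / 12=1/6 = 0.17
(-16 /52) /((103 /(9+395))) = -1616/1339 = -1.21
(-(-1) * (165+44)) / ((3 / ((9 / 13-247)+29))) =-590425/39 = -15139.10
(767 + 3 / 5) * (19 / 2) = 36461/5 = 7292.20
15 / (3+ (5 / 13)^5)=5569395/1117004 = 4.99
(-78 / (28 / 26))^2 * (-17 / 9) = -485537/49 = -9908.92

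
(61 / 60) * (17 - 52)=-427/12 = -35.58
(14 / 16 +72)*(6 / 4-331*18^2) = -7815297.19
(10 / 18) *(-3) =-5/3 = -1.67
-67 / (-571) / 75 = 67/42825 = 0.00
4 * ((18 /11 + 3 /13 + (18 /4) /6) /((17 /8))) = 11976/2431 = 4.93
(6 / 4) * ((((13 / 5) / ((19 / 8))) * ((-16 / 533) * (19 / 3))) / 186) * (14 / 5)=-448/95325 = 0.00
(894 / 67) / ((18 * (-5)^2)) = 149/5025 = 0.03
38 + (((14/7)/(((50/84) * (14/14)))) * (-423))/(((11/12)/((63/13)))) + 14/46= -614680841/82225 = -7475.60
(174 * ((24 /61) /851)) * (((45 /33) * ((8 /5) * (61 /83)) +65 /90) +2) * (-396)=-593735328/4308613 = -137.80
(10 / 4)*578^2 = 835210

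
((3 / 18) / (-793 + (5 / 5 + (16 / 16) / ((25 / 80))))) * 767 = -3835/23664 = -0.16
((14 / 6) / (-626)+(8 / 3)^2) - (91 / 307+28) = -36649357/1729638 = -21.19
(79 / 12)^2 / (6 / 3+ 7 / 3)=6241/624 = 10.00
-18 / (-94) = 9/47 = 0.19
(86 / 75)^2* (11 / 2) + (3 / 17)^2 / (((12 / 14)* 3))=23551259/3251250 = 7.24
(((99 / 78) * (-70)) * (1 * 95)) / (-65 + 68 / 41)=642675/4823 = 133.25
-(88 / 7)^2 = -7744/49 = -158.04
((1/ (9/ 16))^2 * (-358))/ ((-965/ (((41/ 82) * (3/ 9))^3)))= 0.01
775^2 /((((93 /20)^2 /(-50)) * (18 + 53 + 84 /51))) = -19118.31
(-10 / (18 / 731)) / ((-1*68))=215/36 = 5.97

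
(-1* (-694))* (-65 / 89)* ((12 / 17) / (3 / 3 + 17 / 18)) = -1948752/10591 = -184.00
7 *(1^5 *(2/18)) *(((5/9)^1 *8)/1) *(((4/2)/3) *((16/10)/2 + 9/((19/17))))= 94192/4617 = 20.40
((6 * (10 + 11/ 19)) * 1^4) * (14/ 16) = 4221/76 = 55.54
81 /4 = 20.25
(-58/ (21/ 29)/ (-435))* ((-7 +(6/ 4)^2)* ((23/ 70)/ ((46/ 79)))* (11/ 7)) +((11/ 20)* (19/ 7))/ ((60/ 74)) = 164483/154350 = 1.07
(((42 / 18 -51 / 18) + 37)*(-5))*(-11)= 4015/2 = 2007.50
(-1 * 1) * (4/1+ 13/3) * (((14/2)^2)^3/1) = -2941225/3 = -980408.33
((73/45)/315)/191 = 73/2707425 = 0.00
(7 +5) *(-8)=-96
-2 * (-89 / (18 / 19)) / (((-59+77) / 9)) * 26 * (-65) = -1428895/9 = -158766.11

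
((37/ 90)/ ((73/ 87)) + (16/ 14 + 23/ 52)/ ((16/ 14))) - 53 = -23287561/455520 = -51.12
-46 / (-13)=46/13 = 3.54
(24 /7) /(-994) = -12/3479 = 0.00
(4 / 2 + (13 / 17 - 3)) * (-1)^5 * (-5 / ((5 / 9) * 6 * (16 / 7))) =-21/136 = -0.15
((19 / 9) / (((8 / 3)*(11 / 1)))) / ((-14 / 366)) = -1159/616 = -1.88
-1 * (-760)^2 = -577600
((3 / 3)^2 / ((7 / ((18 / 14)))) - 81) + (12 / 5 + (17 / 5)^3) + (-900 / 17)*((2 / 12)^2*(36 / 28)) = -4269446/104125 = -41.00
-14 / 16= -7/8 = -0.88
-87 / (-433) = 87/433 = 0.20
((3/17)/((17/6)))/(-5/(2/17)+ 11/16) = -96/64447 = 0.00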